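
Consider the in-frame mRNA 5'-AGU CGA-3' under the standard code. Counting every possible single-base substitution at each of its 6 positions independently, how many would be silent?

Codon 1 (AGU, Ser): 1 synonymous substitution.
Codon 2 (CGA, Arg): 4 synonymous substitutions.
Total: 1 + 4 = 5.

5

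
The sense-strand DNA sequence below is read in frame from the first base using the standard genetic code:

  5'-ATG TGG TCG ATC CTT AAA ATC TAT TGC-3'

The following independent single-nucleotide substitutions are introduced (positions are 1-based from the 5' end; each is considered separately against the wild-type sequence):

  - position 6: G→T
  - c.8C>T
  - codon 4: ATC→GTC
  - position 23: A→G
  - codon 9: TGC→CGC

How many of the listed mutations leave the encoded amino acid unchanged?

0

Codon 2: TGG (Trp) → TGT (Cys) — missense.
Codon 3: TCG (Ser) → TTG (Leu) — missense.
Codon 4: ATC (Ile) → GTC (Val) — missense.
Codon 8: TAT (Tyr) → TGT (Cys) — missense.
Codon 9: TGC (Cys) → CGC (Arg) — missense.
Synonymous: 0 of 5.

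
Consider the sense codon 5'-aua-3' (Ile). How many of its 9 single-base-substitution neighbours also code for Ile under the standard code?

2

Position 1: none → 0 synonymous.
Position 2: none → 0 synonymous.
Position 3: AUU, AUC → 2 synonymous.
Total: 0 + 0 + 2 = 2.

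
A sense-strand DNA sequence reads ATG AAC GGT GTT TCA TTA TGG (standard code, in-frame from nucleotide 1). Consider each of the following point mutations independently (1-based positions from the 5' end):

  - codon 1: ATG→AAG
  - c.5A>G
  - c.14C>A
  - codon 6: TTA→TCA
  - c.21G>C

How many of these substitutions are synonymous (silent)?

Codon 1: ATG (Met) → AAG (Lys) — missense.
Codon 2: AAC (Asn) → AGC (Ser) — missense.
Codon 5: TCA (Ser) → TAA (Stop) — nonsense.
Codon 6: TTA (Leu) → TCA (Ser) — missense.
Codon 7: TGG (Trp) → TGC (Cys) — missense.
Synonymous: 0 of 5.

0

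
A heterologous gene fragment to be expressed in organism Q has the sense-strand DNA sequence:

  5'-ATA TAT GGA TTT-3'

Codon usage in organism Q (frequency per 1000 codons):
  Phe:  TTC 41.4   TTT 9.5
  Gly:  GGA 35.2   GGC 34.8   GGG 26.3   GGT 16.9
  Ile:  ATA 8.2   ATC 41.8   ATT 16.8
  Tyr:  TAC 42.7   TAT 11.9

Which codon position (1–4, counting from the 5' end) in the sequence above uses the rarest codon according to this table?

1

Codon 1 ATA (Ile): 8.2 per 1000.
Codon 2 TAT (Tyr): 11.9 per 1000.
Codon 3 GGA (Gly): 35.2 per 1000.
Codon 4 TTT (Phe): 9.5 per 1000.
Lowest frequency is 8.2 at codon 1.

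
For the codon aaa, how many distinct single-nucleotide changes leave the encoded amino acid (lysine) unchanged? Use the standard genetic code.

Position 1: none → 0 synonymous.
Position 2: none → 0 synonymous.
Position 3: AAG → 1 synonymous.
Total: 0 + 0 + 1 = 1.

1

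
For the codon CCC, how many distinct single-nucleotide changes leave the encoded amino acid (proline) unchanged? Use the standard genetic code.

3

Position 1: none → 0 synonymous.
Position 2: none → 0 synonymous.
Position 3: CCT, CCA, CCG → 3 synonymous.
Total: 0 + 0 + 3 = 3.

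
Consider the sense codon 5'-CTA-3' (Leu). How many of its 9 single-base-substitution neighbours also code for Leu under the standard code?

Position 1: TTA → 1 synonymous.
Position 2: none → 0 synonymous.
Position 3: CTT, CTC, CTG → 3 synonymous.
Total: 1 + 0 + 3 = 4.

4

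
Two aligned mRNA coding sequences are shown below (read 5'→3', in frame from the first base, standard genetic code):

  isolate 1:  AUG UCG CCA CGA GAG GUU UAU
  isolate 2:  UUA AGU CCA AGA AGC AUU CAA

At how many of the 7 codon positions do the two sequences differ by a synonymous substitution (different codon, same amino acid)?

Codon 1: AUG Met / UUA Leu — nonsynonymous.
Codon 2: UCG Ser / AGU Ser — synonymous.
Codon 3: CCA Pro / CCA Pro — identical.
Codon 4: CGA Arg / AGA Arg — synonymous.
Codon 5: GAG Glu / AGC Ser — nonsynonymous.
Codon 6: GUU Val / AUU Ile — nonsynonymous.
Codon 7: UAU Tyr / CAA Gln — nonsynonymous.
Synonymous differences: 2.

2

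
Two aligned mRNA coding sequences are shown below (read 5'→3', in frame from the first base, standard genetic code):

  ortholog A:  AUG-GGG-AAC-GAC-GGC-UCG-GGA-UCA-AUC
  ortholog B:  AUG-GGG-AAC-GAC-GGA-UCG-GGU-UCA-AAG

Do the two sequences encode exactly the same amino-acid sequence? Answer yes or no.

no

Codon 1: AUG Met / AUG Met — identical.
Codon 2: GGG Gly / GGG Gly — identical.
Codon 3: AAC Asn / AAC Asn — identical.
Codon 4: GAC Asp / GAC Asp — identical.
Codon 5: GGC Gly / GGA Gly — synonymous.
Codon 6: UCG Ser / UCG Ser — identical.
Codon 7: GGA Gly / GGU Gly — synonymous.
Codon 8: UCA Ser / UCA Ser — identical.
Codon 9: AUC Ile / AAG Lys — nonsynonymous.
Nonsynonymous differences: 1 → different protein.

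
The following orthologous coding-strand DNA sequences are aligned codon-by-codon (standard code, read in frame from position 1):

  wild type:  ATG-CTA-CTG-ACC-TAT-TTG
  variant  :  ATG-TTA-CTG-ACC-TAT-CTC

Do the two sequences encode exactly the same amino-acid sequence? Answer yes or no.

Codon 1: ATG Met / ATG Met — identical.
Codon 2: CTA Leu / TTA Leu — synonymous.
Codon 3: CTG Leu / CTG Leu — identical.
Codon 4: ACC Thr / ACC Thr — identical.
Codon 5: TAT Tyr / TAT Tyr — identical.
Codon 6: TTG Leu / CTC Leu — synonymous.
Nonsynonymous differences: 0 → same protein.

yes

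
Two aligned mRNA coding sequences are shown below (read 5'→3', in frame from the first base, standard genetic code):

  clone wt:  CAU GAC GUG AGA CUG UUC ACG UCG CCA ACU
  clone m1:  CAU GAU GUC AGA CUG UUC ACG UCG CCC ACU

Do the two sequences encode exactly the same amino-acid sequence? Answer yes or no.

yes

Codon 1: CAU His / CAU His — identical.
Codon 2: GAC Asp / GAU Asp — synonymous.
Codon 3: GUG Val / GUC Val — synonymous.
Codon 4: AGA Arg / AGA Arg — identical.
Codon 5: CUG Leu / CUG Leu — identical.
Codon 6: UUC Phe / UUC Phe — identical.
Codon 7: ACG Thr / ACG Thr — identical.
Codon 8: UCG Ser / UCG Ser — identical.
Codon 9: CCA Pro / CCC Pro — synonymous.
Codon 10: ACU Thr / ACU Thr — identical.
Nonsynonymous differences: 0 → same protein.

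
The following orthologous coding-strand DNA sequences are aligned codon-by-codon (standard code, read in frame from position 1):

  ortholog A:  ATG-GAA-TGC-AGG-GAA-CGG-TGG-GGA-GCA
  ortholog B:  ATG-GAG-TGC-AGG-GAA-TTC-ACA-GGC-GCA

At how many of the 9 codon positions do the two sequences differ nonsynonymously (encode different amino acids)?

Codon 1: ATG Met / ATG Met — identical.
Codon 2: GAA Glu / GAG Glu — synonymous.
Codon 3: TGC Cys / TGC Cys — identical.
Codon 4: AGG Arg / AGG Arg — identical.
Codon 5: GAA Glu / GAA Glu — identical.
Codon 6: CGG Arg / TTC Phe — nonsynonymous.
Codon 7: TGG Trp / ACA Thr — nonsynonymous.
Codon 8: GGA Gly / GGC Gly — synonymous.
Codon 9: GCA Ala / GCA Ala — identical.
Nonsynonymous differences: 2.

2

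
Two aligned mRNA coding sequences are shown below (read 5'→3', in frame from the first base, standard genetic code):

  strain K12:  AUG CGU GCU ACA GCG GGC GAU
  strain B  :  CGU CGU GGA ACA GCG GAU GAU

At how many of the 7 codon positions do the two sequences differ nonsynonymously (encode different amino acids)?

Codon 1: AUG Met / CGU Arg — nonsynonymous.
Codon 2: CGU Arg / CGU Arg — identical.
Codon 3: GCU Ala / GGA Gly — nonsynonymous.
Codon 4: ACA Thr / ACA Thr — identical.
Codon 5: GCG Ala / GCG Ala — identical.
Codon 6: GGC Gly / GAU Asp — nonsynonymous.
Codon 7: GAU Asp / GAU Asp — identical.
Nonsynonymous differences: 3.

3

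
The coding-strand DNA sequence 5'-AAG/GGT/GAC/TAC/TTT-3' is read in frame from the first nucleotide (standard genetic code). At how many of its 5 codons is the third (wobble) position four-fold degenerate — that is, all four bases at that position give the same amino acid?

1

Codon 1 AAG (Lys): third position 2-fold.
Codon 2 GGT (Gly): third position 4-fold.
Codon 3 GAC (Asp): third position 2-fold.
Codon 4 TAC (Tyr): third position 2-fold.
Codon 5 TTT (Phe): third position 2-fold.
Four-fold degenerate third positions: 1.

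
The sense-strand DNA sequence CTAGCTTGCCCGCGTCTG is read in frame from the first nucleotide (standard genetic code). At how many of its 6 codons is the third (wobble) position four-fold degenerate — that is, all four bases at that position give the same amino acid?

Codon 1 CTA (Leu): third position 4-fold.
Codon 2 GCT (Ala): third position 4-fold.
Codon 3 TGC (Cys): third position 2-fold.
Codon 4 CCG (Pro): third position 4-fold.
Codon 5 CGT (Arg): third position 4-fold.
Codon 6 CTG (Leu): third position 4-fold.
Four-fold degenerate third positions: 5.

5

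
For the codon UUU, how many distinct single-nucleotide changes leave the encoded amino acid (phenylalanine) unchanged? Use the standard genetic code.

Position 1: none → 0 synonymous.
Position 2: none → 0 synonymous.
Position 3: UUC → 1 synonymous.
Total: 0 + 0 + 1 = 1.

1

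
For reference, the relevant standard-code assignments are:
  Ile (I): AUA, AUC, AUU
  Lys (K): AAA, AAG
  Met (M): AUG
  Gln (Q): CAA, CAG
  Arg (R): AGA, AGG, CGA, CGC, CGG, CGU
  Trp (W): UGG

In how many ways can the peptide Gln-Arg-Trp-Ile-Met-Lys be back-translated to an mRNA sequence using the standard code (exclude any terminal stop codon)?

72

Gln: 2 codons.
Arg: 6 codons.
Trp: 1 codon.
Ile: 3 codons.
Met: 1 codon.
Lys: 2 codons.
2 × 6 × 1 × 3 × 1 × 2 = 72.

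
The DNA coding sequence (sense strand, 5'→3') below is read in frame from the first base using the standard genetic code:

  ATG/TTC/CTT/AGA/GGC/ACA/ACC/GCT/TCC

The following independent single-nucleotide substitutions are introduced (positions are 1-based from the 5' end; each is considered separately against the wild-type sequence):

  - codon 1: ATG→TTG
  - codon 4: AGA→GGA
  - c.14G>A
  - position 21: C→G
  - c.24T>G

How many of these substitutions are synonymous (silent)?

2

Codon 1: ATG (Met) → TTG (Leu) — missense.
Codon 4: AGA (Arg) → GGA (Gly) — missense.
Codon 5: GGC (Gly) → GAC (Asp) — missense.
Codon 7: ACC (Thr) → ACG (Thr) — synonymous.
Codon 8: GCT (Ala) → GCG (Ala) — synonymous.
Synonymous: 2 of 5.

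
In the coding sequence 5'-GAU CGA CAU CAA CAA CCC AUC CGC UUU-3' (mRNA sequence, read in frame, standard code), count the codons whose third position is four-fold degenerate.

Codon 1 GAU (Asp): third position 2-fold.
Codon 2 CGA (Arg): third position 4-fold.
Codon 3 CAU (His): third position 2-fold.
Codon 4 CAA (Gln): third position 2-fold.
Codon 5 CAA (Gln): third position 2-fold.
Codon 6 CCC (Pro): third position 4-fold.
Codon 7 AUC (Ile): third position 3-fold.
Codon 8 CGC (Arg): third position 4-fold.
Codon 9 UUU (Phe): third position 2-fold.
Four-fold degenerate third positions: 3.

3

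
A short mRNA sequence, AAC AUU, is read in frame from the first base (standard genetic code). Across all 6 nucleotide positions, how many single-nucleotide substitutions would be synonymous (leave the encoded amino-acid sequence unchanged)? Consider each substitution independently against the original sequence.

3

Codon 1 (AAC, Asn): 1 synonymous substitution.
Codon 2 (AUU, Ile): 2 synonymous substitutions.
Total: 1 + 2 = 3.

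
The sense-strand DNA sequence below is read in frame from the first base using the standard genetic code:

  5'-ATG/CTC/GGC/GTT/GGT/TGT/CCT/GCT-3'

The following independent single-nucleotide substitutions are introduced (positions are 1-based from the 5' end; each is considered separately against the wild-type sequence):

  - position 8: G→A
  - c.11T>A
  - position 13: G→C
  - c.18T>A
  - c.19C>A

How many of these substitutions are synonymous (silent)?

0

Codon 3: GGC (Gly) → GAC (Asp) — missense.
Codon 4: GTT (Val) → GAT (Asp) — missense.
Codon 5: GGT (Gly) → CGT (Arg) — missense.
Codon 6: TGT (Cys) → TGA (Stop) — nonsense.
Codon 7: CCT (Pro) → ACT (Thr) — missense.
Synonymous: 0 of 5.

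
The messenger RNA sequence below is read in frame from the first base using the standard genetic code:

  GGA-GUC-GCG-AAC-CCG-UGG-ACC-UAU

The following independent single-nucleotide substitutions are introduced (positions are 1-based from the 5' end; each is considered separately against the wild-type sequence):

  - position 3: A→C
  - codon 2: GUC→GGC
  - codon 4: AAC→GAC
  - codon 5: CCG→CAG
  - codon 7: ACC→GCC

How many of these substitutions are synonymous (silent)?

1

Codon 1: GGA (Gly) → GGC (Gly) — synonymous.
Codon 2: GUC (Val) → GGC (Gly) — missense.
Codon 4: AAC (Asn) → GAC (Asp) — missense.
Codon 5: CCG (Pro) → CAG (Gln) — missense.
Codon 7: ACC (Thr) → GCC (Ala) — missense.
Synonymous: 1 of 5.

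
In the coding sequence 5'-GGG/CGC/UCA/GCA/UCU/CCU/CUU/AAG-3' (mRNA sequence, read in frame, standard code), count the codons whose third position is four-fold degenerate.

7

Codon 1 GGG (Gly): third position 4-fold.
Codon 2 CGC (Arg): third position 4-fold.
Codon 3 UCA (Ser): third position 4-fold.
Codon 4 GCA (Ala): third position 4-fold.
Codon 5 UCU (Ser): third position 4-fold.
Codon 6 CCU (Pro): third position 4-fold.
Codon 7 CUU (Leu): third position 4-fold.
Codon 8 AAG (Lys): third position 2-fold.
Four-fold degenerate third positions: 7.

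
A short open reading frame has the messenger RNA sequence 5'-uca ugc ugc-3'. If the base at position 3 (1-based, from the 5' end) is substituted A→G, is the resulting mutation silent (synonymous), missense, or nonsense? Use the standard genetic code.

Position 3 falls in codon 1: UCA → Ser.
After the substitution the codon is UCG → Ser.
Both encode Ser, so the change is synonymous.

silent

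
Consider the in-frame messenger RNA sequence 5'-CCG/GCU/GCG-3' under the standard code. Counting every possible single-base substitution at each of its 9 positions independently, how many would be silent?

9

Codon 1 (CCG, Pro): 3 synonymous substitutions.
Codon 2 (GCU, Ala): 3 synonymous substitutions.
Codon 3 (GCG, Ala): 3 synonymous substitutions.
Total: 3 + 3 + 3 = 9.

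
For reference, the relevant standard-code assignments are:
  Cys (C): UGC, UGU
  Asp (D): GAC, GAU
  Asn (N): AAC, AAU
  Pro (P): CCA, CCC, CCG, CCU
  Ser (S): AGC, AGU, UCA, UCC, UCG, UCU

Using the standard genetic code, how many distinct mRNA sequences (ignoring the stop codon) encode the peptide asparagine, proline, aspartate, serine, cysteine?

Asn: 2 codons.
Pro: 4 codons.
Asp: 2 codons.
Ser: 6 codons.
Cys: 2 codons.
2 × 4 × 2 × 6 × 2 = 192.

192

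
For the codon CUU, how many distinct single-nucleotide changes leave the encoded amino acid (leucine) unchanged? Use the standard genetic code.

Position 1: none → 0 synonymous.
Position 2: none → 0 synonymous.
Position 3: CUC, CUA, CUG → 3 synonymous.
Total: 0 + 0 + 3 = 3.

3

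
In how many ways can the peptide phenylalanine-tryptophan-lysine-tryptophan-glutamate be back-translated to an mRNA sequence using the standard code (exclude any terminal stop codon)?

8

Phe: 2 codons.
Trp: 1 codon.
Lys: 2 codons.
Trp: 1 codon.
Glu: 2 codons.
2 × 1 × 2 × 1 × 2 = 8.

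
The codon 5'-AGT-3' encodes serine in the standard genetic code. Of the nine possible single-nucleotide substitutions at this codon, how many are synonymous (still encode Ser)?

1

Position 1: none → 0 synonymous.
Position 2: none → 0 synonymous.
Position 3: AGC → 1 synonymous.
Total: 0 + 0 + 1 = 1.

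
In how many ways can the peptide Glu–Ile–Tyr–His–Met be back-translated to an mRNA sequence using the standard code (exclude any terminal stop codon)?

24

Glu: 2 codons.
Ile: 3 codons.
Tyr: 2 codons.
His: 2 codons.
Met: 1 codon.
2 × 3 × 2 × 2 × 1 = 24.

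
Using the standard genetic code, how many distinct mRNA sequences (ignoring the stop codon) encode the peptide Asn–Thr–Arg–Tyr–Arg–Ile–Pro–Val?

Asn: 2 codons.
Thr: 4 codons.
Arg: 6 codons.
Tyr: 2 codons.
Arg: 6 codons.
Ile: 3 codons.
Pro: 4 codons.
Val: 4 codons.
2 × 4 × 6 × 2 × 6 × 3 × 4 × 4 = 27648.

27648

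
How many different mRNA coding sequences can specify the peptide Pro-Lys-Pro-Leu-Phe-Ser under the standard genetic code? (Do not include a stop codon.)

2304

Pro: 4 codons.
Lys: 2 codons.
Pro: 4 codons.
Leu: 6 codons.
Phe: 2 codons.
Ser: 6 codons.
4 × 2 × 4 × 6 × 2 × 6 = 2304.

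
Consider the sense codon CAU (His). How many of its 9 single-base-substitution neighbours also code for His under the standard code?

1

Position 1: none → 0 synonymous.
Position 2: none → 0 synonymous.
Position 3: CAC → 1 synonymous.
Total: 0 + 0 + 1 = 1.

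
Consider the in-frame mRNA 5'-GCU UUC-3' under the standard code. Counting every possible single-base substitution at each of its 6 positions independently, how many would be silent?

Codon 1 (GCU, Ala): 3 synonymous substitutions.
Codon 2 (UUC, Phe): 1 synonymous substitution.
Total: 3 + 1 = 4.

4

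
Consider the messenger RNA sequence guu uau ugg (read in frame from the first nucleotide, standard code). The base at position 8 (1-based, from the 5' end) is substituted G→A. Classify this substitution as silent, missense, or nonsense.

nonsense

Position 8 falls in codon 3: UGG → Trp.
After the substitution the codon is UAG → Stop.
The new codon is a stop codon, so this is a nonsense mutation.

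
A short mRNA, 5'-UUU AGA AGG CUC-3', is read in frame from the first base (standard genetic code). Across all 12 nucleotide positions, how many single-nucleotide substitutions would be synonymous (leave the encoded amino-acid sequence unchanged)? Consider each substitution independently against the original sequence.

8

Codon 1 (UUU, Phe): 1 synonymous substitution.
Codon 2 (AGA, Arg): 2 synonymous substitutions.
Codon 3 (AGG, Arg): 2 synonymous substitutions.
Codon 4 (CUC, Leu): 3 synonymous substitutions.
Total: 1 + 2 + 2 + 3 = 8.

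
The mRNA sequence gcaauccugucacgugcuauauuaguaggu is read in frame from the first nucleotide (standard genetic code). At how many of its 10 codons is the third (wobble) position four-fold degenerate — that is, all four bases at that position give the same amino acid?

7

Codon 1 GCA (Ala): third position 4-fold.
Codon 2 AUC (Ile): third position 3-fold.
Codon 3 CUG (Leu): third position 4-fold.
Codon 4 UCA (Ser): third position 4-fold.
Codon 5 CGU (Arg): third position 4-fold.
Codon 6 GCU (Ala): third position 4-fold.
Codon 7 AUA (Ile): third position 3-fold.
Codon 8 UUA (Leu): third position 2-fold.
Codon 9 GUA (Val): third position 4-fold.
Codon 10 GGU (Gly): third position 4-fold.
Four-fold degenerate third positions: 7.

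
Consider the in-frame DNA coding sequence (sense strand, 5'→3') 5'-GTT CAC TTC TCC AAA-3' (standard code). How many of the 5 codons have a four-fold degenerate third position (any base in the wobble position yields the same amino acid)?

2

Codon 1 GTT (Val): third position 4-fold.
Codon 2 CAC (His): third position 2-fold.
Codon 3 TTC (Phe): third position 2-fold.
Codon 4 TCC (Ser): third position 4-fold.
Codon 5 AAA (Lys): third position 2-fold.
Four-fold degenerate third positions: 2.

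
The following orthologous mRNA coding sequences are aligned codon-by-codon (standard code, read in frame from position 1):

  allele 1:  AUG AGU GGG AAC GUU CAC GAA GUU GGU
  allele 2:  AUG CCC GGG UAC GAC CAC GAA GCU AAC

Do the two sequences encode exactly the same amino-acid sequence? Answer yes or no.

Codon 1: AUG Met / AUG Met — identical.
Codon 2: AGU Ser / CCC Pro — nonsynonymous.
Codon 3: GGG Gly / GGG Gly — identical.
Codon 4: AAC Asn / UAC Tyr — nonsynonymous.
Codon 5: GUU Val / GAC Asp — nonsynonymous.
Codon 6: CAC His / CAC His — identical.
Codon 7: GAA Glu / GAA Glu — identical.
Codon 8: GUU Val / GCU Ala — nonsynonymous.
Codon 9: GGU Gly / AAC Asn — nonsynonymous.
Nonsynonymous differences: 5 → different protein.

no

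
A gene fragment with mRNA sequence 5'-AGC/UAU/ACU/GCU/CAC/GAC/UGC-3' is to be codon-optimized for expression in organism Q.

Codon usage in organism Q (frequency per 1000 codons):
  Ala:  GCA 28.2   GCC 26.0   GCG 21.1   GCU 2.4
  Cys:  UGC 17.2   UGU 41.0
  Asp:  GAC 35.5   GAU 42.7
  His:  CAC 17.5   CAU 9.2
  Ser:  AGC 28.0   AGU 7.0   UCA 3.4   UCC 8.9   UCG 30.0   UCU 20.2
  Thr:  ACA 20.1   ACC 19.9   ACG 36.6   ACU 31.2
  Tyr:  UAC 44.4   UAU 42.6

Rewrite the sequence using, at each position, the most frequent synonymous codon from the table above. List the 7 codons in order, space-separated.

Codon 1 (Ser): best is UCG at 30.0.
Codon 2 (Tyr): best is UAC at 44.4.
Codon 3 (Thr): best is ACG at 36.6.
Codon 4 (Ala): best is GCA at 28.2.
Codon 5 (His): best is CAC at 17.5.
Codon 6 (Asp): best is GAU at 42.7.
Codon 7 (Cys): best is UGU at 41.0.

UCG UAC ACG GCA CAC GAU UGU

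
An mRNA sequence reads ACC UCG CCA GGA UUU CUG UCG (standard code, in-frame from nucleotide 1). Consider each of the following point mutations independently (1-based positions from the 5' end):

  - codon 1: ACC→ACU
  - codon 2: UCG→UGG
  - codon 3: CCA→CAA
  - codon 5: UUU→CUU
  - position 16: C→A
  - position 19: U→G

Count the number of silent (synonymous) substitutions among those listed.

Codon 1: ACC (Thr) → ACU (Thr) — synonymous.
Codon 2: UCG (Ser) → UGG (Trp) — missense.
Codon 3: CCA (Pro) → CAA (Gln) — missense.
Codon 5: UUU (Phe) → CUU (Leu) — missense.
Codon 6: CUG (Leu) → AUG (Met) — missense.
Codon 7: UCG (Ser) → GCG (Ala) — missense.
Synonymous: 1 of 6.

1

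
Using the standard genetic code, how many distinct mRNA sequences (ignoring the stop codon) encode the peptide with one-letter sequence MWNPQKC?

Met: 1 codon.
Trp: 1 codon.
Asn: 2 codons.
Pro: 4 codons.
Gln: 2 codons.
Lys: 2 codons.
Cys: 2 codons.
1 × 1 × 2 × 4 × 2 × 2 × 2 = 64.

64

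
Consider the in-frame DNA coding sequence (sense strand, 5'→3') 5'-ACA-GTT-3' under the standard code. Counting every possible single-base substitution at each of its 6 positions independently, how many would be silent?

Codon 1 (ACA, Thr): 3 synonymous substitutions.
Codon 2 (GTT, Val): 3 synonymous substitutions.
Total: 3 + 3 = 6.

6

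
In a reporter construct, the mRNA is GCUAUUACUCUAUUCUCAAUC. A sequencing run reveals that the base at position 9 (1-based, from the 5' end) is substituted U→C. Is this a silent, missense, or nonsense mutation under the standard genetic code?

silent

Position 9 falls in codon 3: ACU → Thr.
After the substitution the codon is ACC → Thr.
Both encode Thr, so the change is synonymous.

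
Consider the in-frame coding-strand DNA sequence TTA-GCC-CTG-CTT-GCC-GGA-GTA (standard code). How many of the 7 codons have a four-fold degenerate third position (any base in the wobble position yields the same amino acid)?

Codon 1 TTA (Leu): third position 2-fold.
Codon 2 GCC (Ala): third position 4-fold.
Codon 3 CTG (Leu): third position 4-fold.
Codon 4 CTT (Leu): third position 4-fold.
Codon 5 GCC (Ala): third position 4-fold.
Codon 6 GGA (Gly): third position 4-fold.
Codon 7 GTA (Val): third position 4-fold.
Four-fold degenerate third positions: 6.

6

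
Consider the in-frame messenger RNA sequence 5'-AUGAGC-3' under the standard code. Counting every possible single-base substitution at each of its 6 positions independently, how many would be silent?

Codon 1 (AUG, Met): 0 synonymous substitutions.
Codon 2 (AGC, Ser): 1 synonymous substitution.
Total: 0 + 1 = 1.

1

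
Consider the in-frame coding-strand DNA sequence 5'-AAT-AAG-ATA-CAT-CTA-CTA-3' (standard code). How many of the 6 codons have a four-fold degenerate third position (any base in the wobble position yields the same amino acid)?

2

Codon 1 AAT (Asn): third position 2-fold.
Codon 2 AAG (Lys): third position 2-fold.
Codon 3 ATA (Ile): third position 3-fold.
Codon 4 CAT (His): third position 2-fold.
Codon 5 CTA (Leu): third position 4-fold.
Codon 6 CTA (Leu): third position 4-fold.
Four-fold degenerate third positions: 2.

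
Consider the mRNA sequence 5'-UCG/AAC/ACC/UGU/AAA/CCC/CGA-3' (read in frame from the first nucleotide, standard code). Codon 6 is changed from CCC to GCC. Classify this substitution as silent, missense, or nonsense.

Position 16 falls in codon 6: CCC → Pro.
After the substitution the codon is GCC → Ala.
Pro ≠ Ala, so this is a missense mutation.

missense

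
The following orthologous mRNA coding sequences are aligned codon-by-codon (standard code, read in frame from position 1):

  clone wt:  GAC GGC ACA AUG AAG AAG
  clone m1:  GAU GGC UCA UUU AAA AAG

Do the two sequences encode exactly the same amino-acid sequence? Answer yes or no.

Codon 1: GAC Asp / GAU Asp — synonymous.
Codon 2: GGC Gly / GGC Gly — identical.
Codon 3: ACA Thr / UCA Ser — nonsynonymous.
Codon 4: AUG Met / UUU Phe — nonsynonymous.
Codon 5: AAG Lys / AAA Lys — synonymous.
Codon 6: AAG Lys / AAG Lys — identical.
Nonsynonymous differences: 2 → different protein.

no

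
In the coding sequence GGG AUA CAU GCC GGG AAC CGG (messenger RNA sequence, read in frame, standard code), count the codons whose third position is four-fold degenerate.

Codon 1 GGG (Gly): third position 4-fold.
Codon 2 AUA (Ile): third position 3-fold.
Codon 3 CAU (His): third position 2-fold.
Codon 4 GCC (Ala): third position 4-fold.
Codon 5 GGG (Gly): third position 4-fold.
Codon 6 AAC (Asn): third position 2-fold.
Codon 7 CGG (Arg): third position 4-fold.
Four-fold degenerate third positions: 4.

4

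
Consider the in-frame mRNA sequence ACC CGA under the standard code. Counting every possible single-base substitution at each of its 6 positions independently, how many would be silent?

7

Codon 1 (ACC, Thr): 3 synonymous substitutions.
Codon 2 (CGA, Arg): 4 synonymous substitutions.
Total: 3 + 4 = 7.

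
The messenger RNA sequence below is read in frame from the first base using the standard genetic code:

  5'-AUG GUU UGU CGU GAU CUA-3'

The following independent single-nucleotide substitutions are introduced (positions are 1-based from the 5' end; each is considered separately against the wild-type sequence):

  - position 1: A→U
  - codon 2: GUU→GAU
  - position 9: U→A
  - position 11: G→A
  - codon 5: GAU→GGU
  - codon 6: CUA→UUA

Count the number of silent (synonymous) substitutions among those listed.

1

Codon 1: AUG (Met) → UUG (Leu) — missense.
Codon 2: GUU (Val) → GAU (Asp) — missense.
Codon 3: UGU (Cys) → UGA (Stop) — nonsense.
Codon 4: CGU (Arg) → CAU (His) — missense.
Codon 5: GAU (Asp) → GGU (Gly) — missense.
Codon 6: CUA (Leu) → UUA (Leu) — synonymous.
Synonymous: 1 of 6.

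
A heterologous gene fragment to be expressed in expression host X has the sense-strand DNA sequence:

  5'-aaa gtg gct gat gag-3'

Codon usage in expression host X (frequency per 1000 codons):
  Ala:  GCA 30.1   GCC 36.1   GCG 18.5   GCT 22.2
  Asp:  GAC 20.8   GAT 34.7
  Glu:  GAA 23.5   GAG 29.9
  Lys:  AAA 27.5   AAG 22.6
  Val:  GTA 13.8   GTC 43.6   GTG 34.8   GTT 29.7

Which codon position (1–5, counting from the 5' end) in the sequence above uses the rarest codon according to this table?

3

Codon 1 AAA (Lys): 27.5 per 1000.
Codon 2 GTG (Val): 34.8 per 1000.
Codon 3 GCT (Ala): 22.2 per 1000.
Codon 4 GAT (Asp): 34.7 per 1000.
Codon 5 GAG (Glu): 29.9 per 1000.
Lowest frequency is 22.2 at codon 3.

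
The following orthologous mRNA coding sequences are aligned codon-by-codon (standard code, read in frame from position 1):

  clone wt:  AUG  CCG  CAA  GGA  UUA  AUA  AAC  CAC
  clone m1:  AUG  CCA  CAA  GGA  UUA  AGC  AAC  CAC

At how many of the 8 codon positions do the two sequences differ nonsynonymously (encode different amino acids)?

1

Codon 1: AUG Met / AUG Met — identical.
Codon 2: CCG Pro / CCA Pro — synonymous.
Codon 3: CAA Gln / CAA Gln — identical.
Codon 4: GGA Gly / GGA Gly — identical.
Codon 5: UUA Leu / UUA Leu — identical.
Codon 6: AUA Ile / AGC Ser — nonsynonymous.
Codon 7: AAC Asn / AAC Asn — identical.
Codon 8: CAC His / CAC His — identical.
Nonsynonymous differences: 1.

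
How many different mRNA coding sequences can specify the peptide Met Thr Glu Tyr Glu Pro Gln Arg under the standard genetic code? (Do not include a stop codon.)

Met: 1 codon.
Thr: 4 codons.
Glu: 2 codons.
Tyr: 2 codons.
Glu: 2 codons.
Pro: 4 codons.
Gln: 2 codons.
Arg: 6 codons.
1 × 4 × 2 × 2 × 2 × 4 × 2 × 6 = 1536.

1536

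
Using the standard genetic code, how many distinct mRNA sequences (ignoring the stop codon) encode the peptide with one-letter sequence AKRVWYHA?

3072

Ala: 4 codons.
Lys: 2 codons.
Arg: 6 codons.
Val: 4 codons.
Trp: 1 codon.
Tyr: 2 codons.
His: 2 codons.
Ala: 4 codons.
4 × 2 × 6 × 4 × 1 × 2 × 2 × 4 = 3072.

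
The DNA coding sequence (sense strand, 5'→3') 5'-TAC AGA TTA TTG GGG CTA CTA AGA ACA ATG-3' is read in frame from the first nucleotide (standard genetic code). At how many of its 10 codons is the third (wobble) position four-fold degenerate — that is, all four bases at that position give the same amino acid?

4

Codon 1 TAC (Tyr): third position 2-fold.
Codon 2 AGA (Arg): third position 2-fold.
Codon 3 TTA (Leu): third position 2-fold.
Codon 4 TTG (Leu): third position 2-fold.
Codon 5 GGG (Gly): third position 4-fold.
Codon 6 CTA (Leu): third position 4-fold.
Codon 7 CTA (Leu): third position 4-fold.
Codon 8 AGA (Arg): third position 2-fold.
Codon 9 ACA (Thr): third position 4-fold.
Codon 10 ATG (Met): third position 1-fold.
Four-fold degenerate third positions: 4.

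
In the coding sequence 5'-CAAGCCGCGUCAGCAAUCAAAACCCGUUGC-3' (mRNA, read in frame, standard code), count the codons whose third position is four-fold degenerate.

6

Codon 1 CAA (Gln): third position 2-fold.
Codon 2 GCC (Ala): third position 4-fold.
Codon 3 GCG (Ala): third position 4-fold.
Codon 4 UCA (Ser): third position 4-fold.
Codon 5 GCA (Ala): third position 4-fold.
Codon 6 AUC (Ile): third position 3-fold.
Codon 7 AAA (Lys): third position 2-fold.
Codon 8 ACC (Thr): third position 4-fold.
Codon 9 CGU (Arg): third position 4-fold.
Codon 10 UGC (Cys): third position 2-fold.
Four-fold degenerate third positions: 6.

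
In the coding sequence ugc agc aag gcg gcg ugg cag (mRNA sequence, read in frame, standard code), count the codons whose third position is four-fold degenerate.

2

Codon 1 UGC (Cys): third position 2-fold.
Codon 2 AGC (Ser): third position 2-fold.
Codon 3 AAG (Lys): third position 2-fold.
Codon 4 GCG (Ala): third position 4-fold.
Codon 5 GCG (Ala): third position 4-fold.
Codon 6 UGG (Trp): third position 1-fold.
Codon 7 CAG (Gln): third position 2-fold.
Four-fold degenerate third positions: 2.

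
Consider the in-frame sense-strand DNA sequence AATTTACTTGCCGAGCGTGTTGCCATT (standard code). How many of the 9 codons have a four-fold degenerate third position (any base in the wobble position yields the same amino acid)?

5

Codon 1 AAT (Asn): third position 2-fold.
Codon 2 TTA (Leu): third position 2-fold.
Codon 3 CTT (Leu): third position 4-fold.
Codon 4 GCC (Ala): third position 4-fold.
Codon 5 GAG (Glu): third position 2-fold.
Codon 6 CGT (Arg): third position 4-fold.
Codon 7 GTT (Val): third position 4-fold.
Codon 8 GCC (Ala): third position 4-fold.
Codon 9 ATT (Ile): third position 3-fold.
Four-fold degenerate third positions: 5.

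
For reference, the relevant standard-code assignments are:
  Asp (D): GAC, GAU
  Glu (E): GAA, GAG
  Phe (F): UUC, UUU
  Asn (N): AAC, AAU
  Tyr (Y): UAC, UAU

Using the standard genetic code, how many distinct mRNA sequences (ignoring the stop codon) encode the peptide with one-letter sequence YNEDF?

32

Tyr: 2 codons.
Asn: 2 codons.
Glu: 2 codons.
Asp: 2 codons.
Phe: 2 codons.
2 × 2 × 2 × 2 × 2 = 32.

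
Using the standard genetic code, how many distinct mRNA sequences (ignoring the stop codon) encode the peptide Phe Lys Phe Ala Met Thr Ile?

384

Phe: 2 codons.
Lys: 2 codons.
Phe: 2 codons.
Ala: 4 codons.
Met: 1 codon.
Thr: 4 codons.
Ile: 3 codons.
2 × 2 × 2 × 4 × 1 × 4 × 3 = 384.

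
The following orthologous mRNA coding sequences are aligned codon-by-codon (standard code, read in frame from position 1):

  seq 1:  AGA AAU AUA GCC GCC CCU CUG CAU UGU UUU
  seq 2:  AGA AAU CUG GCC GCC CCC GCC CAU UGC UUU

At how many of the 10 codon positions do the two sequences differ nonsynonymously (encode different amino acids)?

Codon 1: AGA Arg / AGA Arg — identical.
Codon 2: AAU Asn / AAU Asn — identical.
Codon 3: AUA Ile / CUG Leu — nonsynonymous.
Codon 4: GCC Ala / GCC Ala — identical.
Codon 5: GCC Ala / GCC Ala — identical.
Codon 6: CCU Pro / CCC Pro — synonymous.
Codon 7: CUG Leu / GCC Ala — nonsynonymous.
Codon 8: CAU His / CAU His — identical.
Codon 9: UGU Cys / UGC Cys — synonymous.
Codon 10: UUU Phe / UUU Phe — identical.
Nonsynonymous differences: 2.

2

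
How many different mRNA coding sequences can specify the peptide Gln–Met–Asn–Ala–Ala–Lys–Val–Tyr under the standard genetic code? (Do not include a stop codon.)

1024

Gln: 2 codons.
Met: 1 codon.
Asn: 2 codons.
Ala: 4 codons.
Ala: 4 codons.
Lys: 2 codons.
Val: 4 codons.
Tyr: 2 codons.
2 × 1 × 2 × 4 × 4 × 2 × 4 × 2 = 1024.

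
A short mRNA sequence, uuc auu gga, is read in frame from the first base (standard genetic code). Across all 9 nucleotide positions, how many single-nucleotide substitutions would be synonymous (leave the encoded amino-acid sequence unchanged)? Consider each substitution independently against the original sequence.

6

Codon 1 (UUC, Phe): 1 synonymous substitution.
Codon 2 (AUU, Ile): 2 synonymous substitutions.
Codon 3 (GGA, Gly): 3 synonymous substitutions.
Total: 1 + 2 + 3 = 6.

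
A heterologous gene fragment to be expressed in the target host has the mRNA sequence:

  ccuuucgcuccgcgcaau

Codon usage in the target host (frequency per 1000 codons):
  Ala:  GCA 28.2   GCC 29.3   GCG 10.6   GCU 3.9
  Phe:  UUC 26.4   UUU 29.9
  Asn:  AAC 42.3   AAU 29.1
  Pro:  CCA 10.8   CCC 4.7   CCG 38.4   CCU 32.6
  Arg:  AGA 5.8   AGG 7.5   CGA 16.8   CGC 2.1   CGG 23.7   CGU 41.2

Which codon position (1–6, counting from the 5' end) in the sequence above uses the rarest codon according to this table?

Codon 1 CCU (Pro): 32.6 per 1000.
Codon 2 UUC (Phe): 26.4 per 1000.
Codon 3 GCU (Ala): 3.9 per 1000.
Codon 4 CCG (Pro): 38.4 per 1000.
Codon 5 CGC (Arg): 2.1 per 1000.
Codon 6 AAU (Asn): 29.1 per 1000.
Lowest frequency is 2.1 at codon 5.

5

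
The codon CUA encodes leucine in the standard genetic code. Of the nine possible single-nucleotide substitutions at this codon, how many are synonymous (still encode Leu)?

Position 1: UUA → 1 synonymous.
Position 2: none → 0 synonymous.
Position 3: CUU, CUC, CUG → 3 synonymous.
Total: 1 + 0 + 3 = 4.

4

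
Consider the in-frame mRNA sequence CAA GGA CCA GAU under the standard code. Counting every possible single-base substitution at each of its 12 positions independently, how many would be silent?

8

Codon 1 (CAA, Gln): 1 synonymous substitution.
Codon 2 (GGA, Gly): 3 synonymous substitutions.
Codon 3 (CCA, Pro): 3 synonymous substitutions.
Codon 4 (GAU, Asp): 1 synonymous substitution.
Total: 1 + 3 + 3 + 1 = 8.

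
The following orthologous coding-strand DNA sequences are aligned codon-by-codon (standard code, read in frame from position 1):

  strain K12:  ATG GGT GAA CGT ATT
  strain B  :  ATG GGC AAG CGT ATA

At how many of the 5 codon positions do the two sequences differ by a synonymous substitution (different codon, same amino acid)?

Codon 1: ATG Met / ATG Met — identical.
Codon 2: GGT Gly / GGC Gly — synonymous.
Codon 3: GAA Glu / AAG Lys — nonsynonymous.
Codon 4: CGT Arg / CGT Arg — identical.
Codon 5: ATT Ile / ATA Ile — synonymous.
Synonymous differences: 2.

2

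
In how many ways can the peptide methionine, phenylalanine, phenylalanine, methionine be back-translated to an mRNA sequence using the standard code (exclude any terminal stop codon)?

Met: 1 codon.
Phe: 2 codons.
Phe: 2 codons.
Met: 1 codon.
1 × 2 × 2 × 1 = 4.

4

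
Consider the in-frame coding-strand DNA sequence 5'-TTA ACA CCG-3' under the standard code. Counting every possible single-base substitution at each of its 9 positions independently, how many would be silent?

8

Codon 1 (TTA, Leu): 2 synonymous substitutions.
Codon 2 (ACA, Thr): 3 synonymous substitutions.
Codon 3 (CCG, Pro): 3 synonymous substitutions.
Total: 2 + 3 + 3 = 8.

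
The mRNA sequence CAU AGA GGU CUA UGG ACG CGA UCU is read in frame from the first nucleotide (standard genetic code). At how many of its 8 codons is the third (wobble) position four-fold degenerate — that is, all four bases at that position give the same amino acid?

5

Codon 1 CAU (His): third position 2-fold.
Codon 2 AGA (Arg): third position 2-fold.
Codon 3 GGU (Gly): third position 4-fold.
Codon 4 CUA (Leu): third position 4-fold.
Codon 5 UGG (Trp): third position 1-fold.
Codon 6 ACG (Thr): third position 4-fold.
Codon 7 CGA (Arg): third position 4-fold.
Codon 8 UCU (Ser): third position 4-fold.
Four-fold degenerate third positions: 5.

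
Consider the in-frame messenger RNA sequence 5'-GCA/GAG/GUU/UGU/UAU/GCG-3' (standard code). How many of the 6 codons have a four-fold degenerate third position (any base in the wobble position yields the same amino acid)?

3

Codon 1 GCA (Ala): third position 4-fold.
Codon 2 GAG (Glu): third position 2-fold.
Codon 3 GUU (Val): third position 4-fold.
Codon 4 UGU (Cys): third position 2-fold.
Codon 5 UAU (Tyr): third position 2-fold.
Codon 6 GCG (Ala): third position 4-fold.
Four-fold degenerate third positions: 3.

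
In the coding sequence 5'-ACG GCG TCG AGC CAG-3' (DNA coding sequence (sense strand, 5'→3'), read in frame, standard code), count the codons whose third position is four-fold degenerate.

Codon 1 ACG (Thr): third position 4-fold.
Codon 2 GCG (Ala): third position 4-fold.
Codon 3 TCG (Ser): third position 4-fold.
Codon 4 AGC (Ser): third position 2-fold.
Codon 5 CAG (Gln): third position 2-fold.
Four-fold degenerate third positions: 3.

3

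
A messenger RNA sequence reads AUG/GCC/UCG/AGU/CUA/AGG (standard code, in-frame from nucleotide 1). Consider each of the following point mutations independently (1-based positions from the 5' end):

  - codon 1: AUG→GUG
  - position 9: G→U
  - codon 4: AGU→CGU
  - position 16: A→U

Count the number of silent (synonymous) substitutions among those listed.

Codon 1: AUG (Met) → GUG (Val) — missense.
Codon 3: UCG (Ser) → UCU (Ser) — synonymous.
Codon 4: AGU (Ser) → CGU (Arg) — missense.
Codon 6: AGG (Arg) → UGG (Trp) — missense.
Synonymous: 1 of 4.

1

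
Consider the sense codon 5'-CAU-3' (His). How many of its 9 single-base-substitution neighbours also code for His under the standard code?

Position 1: none → 0 synonymous.
Position 2: none → 0 synonymous.
Position 3: CAC → 1 synonymous.
Total: 0 + 0 + 1 = 1.

1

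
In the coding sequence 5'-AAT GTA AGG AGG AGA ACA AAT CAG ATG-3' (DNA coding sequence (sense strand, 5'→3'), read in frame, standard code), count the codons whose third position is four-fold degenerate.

Codon 1 AAT (Asn): third position 2-fold.
Codon 2 GTA (Val): third position 4-fold.
Codon 3 AGG (Arg): third position 2-fold.
Codon 4 AGG (Arg): third position 2-fold.
Codon 5 AGA (Arg): third position 2-fold.
Codon 6 ACA (Thr): third position 4-fold.
Codon 7 AAT (Asn): third position 2-fold.
Codon 8 CAG (Gln): third position 2-fold.
Codon 9 ATG (Met): third position 1-fold.
Four-fold degenerate third positions: 2.

2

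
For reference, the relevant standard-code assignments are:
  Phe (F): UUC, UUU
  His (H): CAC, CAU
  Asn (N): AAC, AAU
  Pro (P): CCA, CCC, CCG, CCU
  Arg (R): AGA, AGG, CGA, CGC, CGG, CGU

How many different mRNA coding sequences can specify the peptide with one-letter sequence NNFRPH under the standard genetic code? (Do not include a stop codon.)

Asn: 2 codons.
Asn: 2 codons.
Phe: 2 codons.
Arg: 6 codons.
Pro: 4 codons.
His: 2 codons.
2 × 2 × 2 × 6 × 4 × 2 = 384.

384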